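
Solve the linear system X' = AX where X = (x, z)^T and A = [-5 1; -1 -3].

Coefficient matrix A = [[-5, 1], [-1, -3]].
Characteristic polynomial det(A - λI) = λ^2 + 8λ + 16 = 0.
Single eigenvalue λ = -4 with algebraic multiplicity 2.
Eigenvector v = (-1,-1); generalized eigenvector w with (A-λI)w=v is (3,2).
General solution: e^(-4t)[c_1·v + c_2·(t·v + w)].

x(t) = -c_1e^(-4t) - c_2te^(-4t) + 3c_2e^(-4t), z(t) = -c_1e^(-4t) - c_2te^(-4t) + 2c_2e^(-4t)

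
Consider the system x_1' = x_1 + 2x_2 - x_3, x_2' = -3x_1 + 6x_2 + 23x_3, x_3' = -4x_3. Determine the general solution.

x_1(t) = C_1e^(3t) + 2C_2e^(4t) + C_3e^(-4t), x_2(t) = C_1e^(3t) + 3C_2e^(4t) - 2C_3e^(-4t), x_3(t) = C_3e^(-4t)

Coefficient matrix A = [[1, 2, -1], [-3, 6, 23], [0, 0, -4]].
det(A - λI) = 0 gives eigenvalues λ = 3, 4, -4.
For λ=3: eigenvector (1,1,0).
For λ=4: eigenvector (2,3,0).
For λ=-4: eigenvector (1,-2,1).
General solution: C_1e^(3t)(1,1,0) + C_2e^(4t)(2,3,0) + C_3e^(-4t)(1,-2,1).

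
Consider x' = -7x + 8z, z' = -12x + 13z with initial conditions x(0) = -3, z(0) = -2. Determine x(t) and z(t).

Coefficient matrix A = [[-7, 8], [-12, 13]].
Characteristic polynomial det(A - λI) = λ^2 - 6λ + 5 = 0.
Eigenvalues λ = 5, 1.
For λ=5: (A-λI) row 1 is [-12, 8], so an eigenvector is (2, 3).
For λ=1: (A-λI) row 1 is [-8, 8], so an eigenvector is (-1, -1).
General solution: C_1e^(5t)(2,3) + C_2e^(t)(-1,-1).
Applying x(0)=-3, z(0)=-2 gives C_1=1, C_2=5.

x(t) = 2e^(5t) - 5e^(t), z(t) = 3e^(5t) - 5e^(t)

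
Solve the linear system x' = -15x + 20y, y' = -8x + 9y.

Coefficient matrix A = [[-15, 20], [-8, 9]].
Characteristic polynomial det(A - λI) = λ^2 + 6λ + 25 = 0.
Eigenvalues λ = -3 ± 4i (complex conjugate pair).
For λ=-3+4i: an eigenvector is (1,1) - i(2,1) = (1 - 2i, 1 - i).
A real fundamental pair from Re and Im of e^((-3+4i)t)v: X_1 = e^(-3t)(cos(4t)·(1,1) + sin(4t)·(2,1)), X_2 = e^(-3t)(sin(4t)·(1,1) - cos(4t)·(2,1)).
General solution: C_1X_1 + C_2X_2.

x(t) = 2C_1e^(-3t)sin(4t) + C_1e^(-3t)cos(4t) + C_2e^(-3t)sin(4t) - 2C_2e^(-3t)cos(4t), y(t) = C_1e^(-3t)sin(4t) + C_1e^(-3t)cos(4t) + C_2e^(-3t)sin(4t) - C_2e^(-3t)cos(4t)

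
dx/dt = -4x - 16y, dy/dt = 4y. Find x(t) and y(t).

x(t) = C_1e^(-4t) - 2C_2e^(4t), y(t) = C_2e^(4t)

Coefficient matrix A = [[-4, -16], [0, 4]].
Characteristic polynomial det(A - λI) = λ^2 - 16 = 0.
Eigenvalues λ = -4, 4.
For λ=-4: (A-λI) row 1 is [0, -16], so an eigenvector is (1, 0).
For λ=4: (A-λI) row 1 is [-8, -16], so an eigenvector is (-2, 1).
General solution: C_1e^(-4t)(1,0) + C_2e^(4t)(-2,1).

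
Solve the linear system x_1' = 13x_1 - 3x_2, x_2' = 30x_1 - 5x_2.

Coefficient matrix A = [[13, -3], [30, -5]].
Characteristic polynomial det(A - λI) = λ^2 - 8λ + 25 = 0.
Eigenvalues λ = 4 ± 3i (complex conjugate pair).
For λ=4+3i: an eigenvector is (0,1) - i(-1,-3) = (0 + i, 1 + 3i).
A real fundamental pair from Re and Im of e^((4+3i)t)v: X_1 = e^(4t)(cos(3t)·(0,1) + sin(3t)·(-1,-3)), X_2 = e^(4t)(sin(3t)·(0,1) - cos(3t)·(-1,-3)).
General solution: c_1X_1 + c_2X_2.

x_1(t) = -c_1e^(4t)sin(3t) + c_2e^(4t)cos(3t), x_2(t) = -3c_1e^(4t)sin(3t) + c_1e^(4t)cos(3t) + c_2e^(4t)sin(3t) + 3c_2e^(4t)cos(3t)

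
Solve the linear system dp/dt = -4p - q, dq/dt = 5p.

p(t) = -C_1e^(-2t)cos(t) - C_2e^(-2t)sin(t), q(t) = -C_1e^(-2t)sin(t) + 2C_1e^(-2t)cos(t) + 2C_2e^(-2t)sin(t) + C_2e^(-2t)cos(t)

Coefficient matrix A = [[-4, -1], [5, 0]].
Characteristic polynomial det(A - λI) = λ^2 + 4λ + 5 = 0.
Eigenvalues λ = -2 ± i (complex conjugate pair).
For λ=-2+i: an eigenvector is (-1,2) - i(0,-1) = (-1, 2 + i).
A real fundamental pair from Re and Im of e^((-2+i)t)v: X_1 = e^(-2t)(cos(t)·(-1,2) + sin(t)·(0,-1)), X_2 = e^(-2t)(sin(t)·(-1,2) - cos(t)·(0,-1)).
General solution: C_1X_1 + C_2X_2.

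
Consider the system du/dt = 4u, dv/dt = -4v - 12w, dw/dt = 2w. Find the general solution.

Coefficient matrix A = [[4, 0, 0], [0, -4, -12], [0, 0, 2]].
det(A - λI) = 0 gives eigenvalues λ = 2, -4, 4.
For λ=2: eigenvector (0,2,-1).
For λ=-4: eigenvector (0,-1,0).
For λ=4: eigenvector (1,0,0).
General solution: C_1e^(2t)(0,2,-1) + C_2e^(-4t)(0,-1,0) + C_3e^(4t)(1,0,0).

u(t) = C_3e^(4t), v(t) = 2C_1e^(2t) - C_2e^(-4t), w(t) = -C_1e^(2t)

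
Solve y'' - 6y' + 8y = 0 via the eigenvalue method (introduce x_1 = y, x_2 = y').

y(t) = K_1e^(4t) + K_2e^(2t)

Let x_1 = y, x_2 = y'. Then x_1' = x_2 and x_2' = -8x_1 + 6x_2.
A = [[0,1],[-8,6]]; det(A-λI) = λ^2 - 6λ + 8.
Eigenvalues λ = 4, 2 with eigenvectors (1,4), (1,2).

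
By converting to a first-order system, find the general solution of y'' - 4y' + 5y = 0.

Let x_1 = y, x_2 = y'. Then x_1' = x_2 and x_2' = -5x_1 + 4x_2.
A = [[0,1],[-5,4]]; det(A-λI) = λ^2 - 4λ + 5.
Eigenvalues λ = 2 ± i.

y(t) = c_1e^(2t)cos(t) + c_2e^(2t)sin(t)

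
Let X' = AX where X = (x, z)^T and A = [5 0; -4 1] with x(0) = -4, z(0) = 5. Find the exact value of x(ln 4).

A = [[5,0],[-4,1]]; eigenvalues λ = 1, 5.
Eigenvectors: (0,-1) for λ=1, (-1,1) for λ=5.
From the initial condition, c_1 = -1, c_2 = 4.
x(ln 4) = (-1)(4^1)(0) + (4)(4^5)(-1) = -4096.

-4096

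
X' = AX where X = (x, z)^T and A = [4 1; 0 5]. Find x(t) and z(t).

x(t) = -K_1e^(5t) + K_2e^(4t), z(t) = -K_1e^(5t)

Coefficient matrix A = [[4, 1], [0, 5]].
Characteristic polynomial det(A - λI) = λ^2 - 9λ + 20 = 0.
Eigenvalues λ = 5, 4.
For λ=5: (A-λI) row 1 is [-1, 1], so an eigenvector is (-1, -1).
For λ=4: (A-λI) row 1 is [0, 1], so an eigenvector is (1, 0).
General solution: K_1e^(5t)(-1,-1) + K_2e^(4t)(1,0).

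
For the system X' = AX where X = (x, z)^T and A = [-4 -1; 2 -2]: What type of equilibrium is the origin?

stable spiral

A = [[-4,-1],[2,-2]]; det(A-λI) = λ^2 + 6λ + 10.
λ = -3 ± i: negative real part.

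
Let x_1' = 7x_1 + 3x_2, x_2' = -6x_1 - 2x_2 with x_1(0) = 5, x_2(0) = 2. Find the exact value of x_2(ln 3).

-930

A = [[7,3],[-6,-2]]; eigenvalues λ = 1, 4.
Eigenvectors: (1,-2) for λ=1, (1,-1) for λ=4.
From the initial condition, c_1 = -7, c_2 = 12.
x_2(ln 3) = (-7)(3^1)(-2) + (12)(3^4)(-1) = -930.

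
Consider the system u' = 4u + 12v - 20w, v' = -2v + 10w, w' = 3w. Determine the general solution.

Coefficient matrix A = [[4, 12, -20], [0, -2, 10], [0, 0, 3]].
det(A - λI) = 0 gives eigenvalues λ = 4, 3, -2.
For λ=4: eigenvector (-1,0,0).
For λ=3: eigenvector (-4,2,1).
For λ=-2: eigenvector (2,-1,0).
General solution: c_1e^(4t)(-1,0,0) + c_2e^(3t)(-4,2,1) + c_3e^(-2t)(2,-1,0).

u(t) = -c_1e^(4t) - 4c_2e^(3t) + 2c_3e^(-2t), v(t) = 2c_2e^(3t) - c_3e^(-2t), w(t) = c_2e^(3t)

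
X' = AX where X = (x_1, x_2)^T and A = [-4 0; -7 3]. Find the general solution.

x_1(t) = -C_2e^(-4t), x_2(t) = C_1e^(3t) - C_2e^(-4t)

Coefficient matrix A = [[-4, 0], [-7, 3]].
Characteristic polynomial det(A - λI) = λ^2 + λ - 12 = 0.
Eigenvalues λ = 3, -4.
For λ=3: (A-λI) row 1 is [-7, 0], so an eigenvector is (0, 1).
For λ=-4: (A-λI) row 2 is [-7, 7], so an eigenvector is (-1, -1).
General solution: C_1e^(3t)(0,1) + C_2e^(-4t)(-1,-1).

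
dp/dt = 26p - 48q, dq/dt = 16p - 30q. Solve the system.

Coefficient matrix A = [[26, -48], [16, -30]].
Characteristic polynomial det(A - λI) = λ^2 + 4λ - 12 = 0.
Eigenvalues λ = -6, 2.
For λ=-6: (A-λI) row 1 is [32, -48], so an eigenvector is (-3, -2).
For λ=2: (A-λI) row 1 is [24, -48], so an eigenvector is (2, 1).
General solution: c_1e^(-6t)(-3,-2) + c_2e^(2t)(2,1).

p(t) = -3c_1e^(-6t) + 2c_2e^(2t), q(t) = -2c_1e^(-6t) + c_2e^(2t)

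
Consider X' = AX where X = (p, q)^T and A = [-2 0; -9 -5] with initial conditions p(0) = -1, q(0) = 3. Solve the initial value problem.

p(t) = -e^(-2t), q(t) = 3e^(-2t)

Coefficient matrix A = [[-2, 0], [-9, -5]].
Characteristic polynomial det(A - λI) = λ^2 + 7λ + 10 = 0.
Eigenvalues λ = -5, -2.
For λ=-5: (A-λI) row 1 is [3, 0], so an eigenvector is (0, -1).
For λ=-2: (A-λI) row 2 is [-9, -3], so an eigenvector is (1, -3).
General solution: K_1e^(-5t)(0,-1) + K_2e^(-2t)(1,-3).
Applying p(0)=-1, q(0)=3 gives K_1=0, K_2=-1.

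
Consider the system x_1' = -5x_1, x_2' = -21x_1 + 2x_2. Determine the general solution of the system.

x_1(t) = C_2e^(-5t), x_2(t) = C_1e^(2t) + 3C_2e^(-5t)

Coefficient matrix A = [[-5, 0], [-21, 2]].
Characteristic polynomial det(A - λI) = λ^2 + 3λ - 10 = 0.
Eigenvalues λ = 2, -5.
For λ=2: (A-λI) row 1 is [-7, 0], so an eigenvector is (0, 1).
For λ=-5: (A-λI) row 2 is [-21, 7], so an eigenvector is (1, 3).
General solution: C_1e^(2t)(0,1) + C_2e^(-5t)(1,3).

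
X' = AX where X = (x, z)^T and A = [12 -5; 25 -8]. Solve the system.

x(t) = K_1e^(2t)cos(5t) + K_2e^(2t)sin(5t), z(t) = K_1e^(2t)sin(5t) + 2K_1e^(2t)cos(5t) + 2K_2e^(2t)sin(5t) - K_2e^(2t)cos(5t)

Coefficient matrix A = [[12, -5], [25, -8]].
Characteristic polynomial det(A - λI) = λ^2 - 4λ + 29 = 0.
Eigenvalues λ = 2 ± 5i (complex conjugate pair).
For λ=2+5i: an eigenvector is (1,2) - i(0,1) = (1, 2 - i).
A real fundamental pair from Re and Im of e^((2+5i)t)v: X_1 = e^(2t)(cos(5t)·(1,2) + sin(5t)·(0,1)), X_2 = e^(2t)(sin(5t)·(1,2) - cos(5t)·(0,1)).
General solution: K_1X_1 + K_2X_2.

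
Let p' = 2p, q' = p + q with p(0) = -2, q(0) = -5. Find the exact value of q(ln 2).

-14

A = [[2,0],[1,1]]; eigenvalues λ = 2, 1.
Eigenvectors: (1,1) for λ=2, (0,-1) for λ=1.
From the initial condition, c_1 = -2, c_2 = 3.
q(ln 2) = (-2)(2^2)(1) + (3)(2^1)(-1) = -14.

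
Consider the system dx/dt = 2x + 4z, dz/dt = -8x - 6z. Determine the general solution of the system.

x(t) = C_1e^(-2t)cos(4t) + C_2e^(-2t)sin(4t), z(t) = -C_1e^(-2t)sin(4t) - C_1e^(-2t)cos(4t) - C_2e^(-2t)sin(4t) + C_2e^(-2t)cos(4t)

Coefficient matrix A = [[2, 4], [-8, -6]].
Characteristic polynomial det(A - λI) = λ^2 + 4λ + 20 = 0.
Eigenvalues λ = -2 ± 4i (complex conjugate pair).
For λ=-2+4i: an eigenvector is (1,-1) - i(0,-1) = (1, -1 + i).
A real fundamental pair from Re and Im of e^((-2+4i)t)v: X_1 = e^(-2t)(cos(4t)·(1,-1) + sin(4t)·(0,-1)), X_2 = e^(-2t)(sin(4t)·(1,-1) - cos(4t)·(0,-1)).
General solution: C_1X_1 + C_2X_2.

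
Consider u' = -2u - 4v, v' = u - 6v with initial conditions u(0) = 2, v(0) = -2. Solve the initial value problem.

Coefficient matrix A = [[-2, -4], [1, -6]].
Characteristic polynomial det(A - λI) = λ^2 + 8λ + 16 = 0.
Single eigenvalue λ = -4 with algebraic multiplicity 2.
Eigenvector v = (2,1); generalized eigenvector w with (A-λI)w=v is (-1,-1).
General solution: e^(-4t)[K_1·v + K_2·(t·v + w)].
Applying u(0)=2, v(0)=-2 gives K_1=4, K_2=6.

u(t) = 12te^(-4t) + 2e^(-4t), v(t) = 6te^(-4t) - 2e^(-4t)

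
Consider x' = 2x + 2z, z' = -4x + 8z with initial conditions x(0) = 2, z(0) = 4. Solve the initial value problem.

x(t) = 2e^(6t), z(t) = 4e^(6t)

Coefficient matrix A = [[2, 2], [-4, 8]].
Characteristic polynomial det(A - λI) = λ^2 - 10λ + 24 = 0.
Eigenvalues λ = 4, 6.
For λ=4: (A-λI) row 1 is [-2, 2], so an eigenvector is (1, 1).
For λ=6: (A-λI) row 1 is [-4, 2], so an eigenvector is (-1, -2).
General solution: c_1e^(4t)(1,1) + c_2e^(6t)(-1,-2).
Applying x(0)=2, z(0)=4 gives c_1=0, c_2=-2.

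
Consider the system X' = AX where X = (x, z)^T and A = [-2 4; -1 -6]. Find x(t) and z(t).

Coefficient matrix A = [[-2, 4], [-1, -6]].
Characteristic polynomial det(A - λI) = λ^2 + 8λ + 16 = 0.
Single eigenvalue λ = -4 with algebraic multiplicity 2.
Eigenvector v = (-2,1); generalized eigenvector w with (A-λI)w=v is (-1,0).
General solution: e^(-4t)[K_1·v + K_2·(t·v + w)].

x(t) = -2K_1e^(-4t) - 2K_2te^(-4t) - K_2e^(-4t), z(t) = K_1e^(-4t) + K_2te^(-4t)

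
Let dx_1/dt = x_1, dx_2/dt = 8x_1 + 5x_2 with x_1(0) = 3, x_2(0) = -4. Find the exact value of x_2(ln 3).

468

A = [[1,0],[8,5]]; eigenvalues λ = 5, 1.
Eigenvectors: (0,1) for λ=5, (1,-2) for λ=1.
From the initial condition, c_1 = 2, c_2 = 3.
x_2(ln 3) = (2)(3^5)(1) + (3)(3^1)(-2) = 468.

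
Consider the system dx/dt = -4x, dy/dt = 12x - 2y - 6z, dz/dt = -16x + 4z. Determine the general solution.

x(t) = c_1e^(-4t), y(t) = c_2e^(-2t) - c_3e^(4t), z(t) = 2c_1e^(-4t) + c_3e^(4t)

Coefficient matrix A = [[-4, 0, 0], [12, -2, -6], [-16, 0, 4]].
det(A - λI) = 0 gives eigenvalues λ = -4, -2, 4.
For λ=-4: eigenvector (1,0,2).
For λ=-2: eigenvector (0,1,0).
For λ=4: eigenvector (0,-1,1).
General solution: c_1e^(-4t)(1,0,2) + c_2e^(-2t)(0,1,0) + c_3e^(4t)(0,-1,1).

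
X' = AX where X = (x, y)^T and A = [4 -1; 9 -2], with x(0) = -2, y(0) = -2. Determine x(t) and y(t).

Coefficient matrix A = [[4, -1], [9, -2]].
Characteristic polynomial det(A - λI) = λ^2 - 2λ + 1 = 0.
Single eigenvalue λ = 1 with algebraic multiplicity 2.
Eigenvector v = (1,3); generalized eigenvector w with (A-λI)w=v is (1,2).
General solution: e^(t)[c_1·v + c_2·(t·v + w)].
Applying x(0)=-2, y(0)=-2 gives c_1=2, c_2=-4.

x(t) = -4te^(t) - 2e^(t), y(t) = -12te^(t) - 2e^(t)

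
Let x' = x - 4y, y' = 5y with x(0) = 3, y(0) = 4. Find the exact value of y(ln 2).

A = [[1,-4],[0,5]]; eigenvalues λ = 5, 1.
Eigenvectors: (-1,1) for λ=5, (-1,0) for λ=1.
From the initial condition, c_1 = 4, c_2 = -7.
y(ln 2) = (4)(2^5)(1) + (-7)(2^1)(0) = 128.

128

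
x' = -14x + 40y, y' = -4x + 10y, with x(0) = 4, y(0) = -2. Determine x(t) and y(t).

x(t) = -32e^(-2t)sin(4t) + 4e^(-2t)cos(4t), y(t) = -10e^(-2t)sin(4t) - 2e^(-2t)cos(4t)

Coefficient matrix A = [[-14, 40], [-4, 10]].
Characteristic polynomial det(A - λI) = λ^2 + 4λ + 20 = 0.
Eigenvalues λ = -2 ± 4i (complex conjugate pair).
For λ=-2+4i: an eigenvector is (-1,0) - i(3,1) = (-1 - 3i, 0 - i).
A real fundamental pair from Re and Im of e^((-2+4i)t)v: X_1 = e^(-2t)(cos(4t)·(-1,0) + sin(4t)·(3,1)), X_2 = e^(-2t)(sin(4t)·(-1,0) - cos(4t)·(3,1)).
General solution: C_1X_1 + C_2X_2.
Applying x(0)=4, y(0)=-2 gives C_1=-10, C_2=2.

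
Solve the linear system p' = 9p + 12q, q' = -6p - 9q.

p(t) = -2C_1e^(3t) + C_2e^(-3t), q(t) = C_1e^(3t) - C_2e^(-3t)

Coefficient matrix A = [[9, 12], [-6, -9]].
Characteristic polynomial det(A - λI) = λ^2 - 9 = 0.
Eigenvalues λ = 3, -3.
For λ=3: (A-λI) row 1 is [6, 12], so an eigenvector is (-2, 1).
For λ=-3: (A-λI) row 1 is [12, 12], so an eigenvector is (1, -1).
General solution: C_1e^(3t)(-2,1) + C_2e^(-3t)(1,-1).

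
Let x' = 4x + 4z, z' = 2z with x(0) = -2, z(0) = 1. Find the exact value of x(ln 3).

-18

A = [[4,4],[0,2]]; eigenvalues λ = 4, 2.
Eigenvectors: (-1,0) for λ=4, (2,-1) for λ=2.
From the initial condition, c_1 = 0, c_2 = -1.
x(ln 3) = (0)(3^4)(-1) + (-1)(3^2)(2) = -18.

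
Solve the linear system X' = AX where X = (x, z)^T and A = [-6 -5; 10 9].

x(t) = K_1e^(-t) + K_2e^(4t), z(t) = -K_1e^(-t) - 2K_2e^(4t)

Coefficient matrix A = [[-6, -5], [10, 9]].
Characteristic polynomial det(A - λI) = λ^2 - 3λ - 4 = 0.
Eigenvalues λ = -1, 4.
For λ=-1: (A-λI) row 1 is [-5, -5], so an eigenvector is (1, -1).
For λ=4: (A-λI) row 1 is [-10, -5], so an eigenvector is (1, -2).
General solution: K_1e^(-t)(1,-1) + K_2e^(4t)(1,-2).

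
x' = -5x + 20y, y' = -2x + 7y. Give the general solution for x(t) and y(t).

x(t) = C_1e^(t)sin(2t) + 3C_1e^(t)cos(2t) + 3C_2e^(t)sin(2t) - C_2e^(t)cos(2t), y(t) = C_1e^(t)cos(2t) + C_2e^(t)sin(2t)

Coefficient matrix A = [[-5, 20], [-2, 7]].
Characteristic polynomial det(A - λI) = λ^2 - 2λ + 5 = 0.
Eigenvalues λ = 1 ± 2i (complex conjugate pair).
For λ=1+2i: an eigenvector is (3,1) - i(1,0) = (3 - i, 1).
A real fundamental pair from Re and Im of e^((1+2i)t)v: X_1 = e^(t)(cos(2t)·(3,1) + sin(2t)·(1,0)), X_2 = e^(t)(sin(2t)·(3,1) - cos(2t)·(1,0)).
General solution: C_1X_1 + C_2X_2.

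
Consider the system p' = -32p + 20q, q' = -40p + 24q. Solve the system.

p(t) = c_1e^(-4t)sin(4t) + 2c_1e^(-4t)cos(4t) + 2c_2e^(-4t)sin(4t) - c_2e^(-4t)cos(4t), q(t) = c_1e^(-4t)sin(4t) + 3c_1e^(-4t)cos(4t) + 3c_2e^(-4t)sin(4t) - c_2e^(-4t)cos(4t)

Coefficient matrix A = [[-32, 20], [-40, 24]].
Characteristic polynomial det(A - λI) = λ^2 + 8λ + 32 = 0.
Eigenvalues λ = -4 ± 4i (complex conjugate pair).
For λ=-4+4i: an eigenvector is (2,3) - i(1,1) = (2 - i, 3 - i).
A real fundamental pair from Re and Im of e^((-4+4i)t)v: X_1 = e^(-4t)(cos(4t)·(2,3) + sin(4t)·(1,1)), X_2 = e^(-4t)(sin(4t)·(2,3) - cos(4t)·(1,1)).
General solution: c_1X_1 + c_2X_2.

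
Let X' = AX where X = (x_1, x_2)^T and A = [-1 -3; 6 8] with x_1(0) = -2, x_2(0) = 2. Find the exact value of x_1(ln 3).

A = [[-1,-3],[6,8]]; eigenvalues λ = 5, 2.
Eigenvectors: (-1,2) for λ=5, (1,-1) for λ=2.
From the initial condition, c_1 = 0, c_2 = -2.
x_1(ln 3) = (0)(3^5)(-1) + (-2)(3^2)(1) = -18.

-18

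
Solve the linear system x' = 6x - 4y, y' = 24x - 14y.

x(t) = -c_1e^(-2t) + c_2e^(-6t), y(t) = -2c_1e^(-2t) + 3c_2e^(-6t)

Coefficient matrix A = [[6, -4], [24, -14]].
Characteristic polynomial det(A - λI) = λ^2 + 8λ + 12 = 0.
Eigenvalues λ = -2, -6.
For λ=-2: (A-λI) row 1 is [8, -4], so an eigenvector is (-1, -2).
For λ=-6: (A-λI) row 1 is [12, -4], so an eigenvector is (1, 3).
General solution: c_1e^(-2t)(-1,-2) + c_2e^(-6t)(1,3).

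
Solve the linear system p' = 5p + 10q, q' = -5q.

Coefficient matrix A = [[5, 10], [0, -5]].
Characteristic polynomial det(A - λI) = λ^2 - 25 = 0.
Eigenvalues λ = 5, -5.
For λ=5: (A-λI) row 1 is [0, 10], so an eigenvector is (1, 0).
For λ=-5: (A-λI) row 1 is [10, 10], so an eigenvector is (1, -1).
General solution: K_1e^(5t)(1,0) + K_2e^(-5t)(1,-1).

p(t) = K_1e^(5t) + K_2e^(-5t), q(t) = -K_2e^(-5t)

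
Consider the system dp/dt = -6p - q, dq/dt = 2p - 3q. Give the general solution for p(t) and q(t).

p(t) = C_1e^(-4t) - C_2e^(-5t), q(t) = -2C_1e^(-4t) + C_2e^(-5t)

Coefficient matrix A = [[-6, -1], [2, -3]].
Characteristic polynomial det(A - λI) = λ^2 + 9λ + 20 = 0.
Eigenvalues λ = -4, -5.
For λ=-4: (A-λI) row 1 is [-2, -1], so an eigenvector is (1, -2).
For λ=-5: (A-λI) row 1 is [-1, -1], so an eigenvector is (-1, 1).
General solution: C_1e^(-4t)(1,-2) + C_2e^(-5t)(-1,1).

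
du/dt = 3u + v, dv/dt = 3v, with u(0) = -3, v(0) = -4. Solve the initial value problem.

u(t) = -4te^(3t) - 3e^(3t), v(t) = -4e^(3t)

Coefficient matrix A = [[3, 1], [0, 3]].
Characteristic polynomial det(A - λI) = λ^2 - 6λ + 9 = 0.
Single eigenvalue λ = 3 with algebraic multiplicity 2.
Eigenvector v = (1,0); generalized eigenvector w with (A-λI)w=v is (-2,1).
General solution: e^(3t)[c_1·v + c_2·(t·v + w)].
Applying u(0)=-3, v(0)=-4 gives c_1=-11, c_2=-4.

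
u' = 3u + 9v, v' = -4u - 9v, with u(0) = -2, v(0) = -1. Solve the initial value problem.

u(t) = -21te^(-3t) - 2e^(-3t), v(t) = 14te^(-3t) - e^(-3t)

Coefficient matrix A = [[3, 9], [-4, -9]].
Characteristic polynomial det(A - λI) = λ^2 + 6λ + 9 = 0.
Single eigenvalue λ = -3 with algebraic multiplicity 2.
Eigenvector v = (-3,2); generalized eigenvector w with (A-λI)w=v is (1,-1).
General solution: e^(-3t)[K_1·v + K_2·(t·v + w)].
Applying u(0)=-2, v(0)=-1 gives K_1=3, K_2=7.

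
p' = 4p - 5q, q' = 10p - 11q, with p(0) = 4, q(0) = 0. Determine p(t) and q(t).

Coefficient matrix A = [[4, -5], [10, -11]].
Characteristic polynomial det(A - λI) = λ^2 + 7λ + 6 = 0.
Eigenvalues λ = -6, -1.
For λ=-6: (A-λI) row 1 is [10, -5], so an eigenvector is (-1, -2).
For λ=-1: (A-λI) row 1 is [5, -5], so an eigenvector is (-1, -1).
General solution: K_1e^(-6t)(-1,-2) + K_2e^(-t)(-1,-1).
Applying p(0)=4, q(0)=0 gives K_1=4, K_2=-8.

p(t) = 8e^(-t) - 4e^(-6t), q(t) = 8e^(-t) - 8e^(-6t)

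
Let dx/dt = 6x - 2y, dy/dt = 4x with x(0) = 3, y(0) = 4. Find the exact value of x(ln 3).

171

A = [[6,-2],[4,0]]; eigenvalues λ = 2, 4.
Eigenvectors: (-1,-2) for λ=2, (-1,-1) for λ=4.
From the initial condition, c_1 = -1, c_2 = -2.
x(ln 3) = (-1)(3^2)(-1) + (-2)(3^4)(-1) = 171.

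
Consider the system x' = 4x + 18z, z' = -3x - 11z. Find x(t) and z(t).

x(t) = 3C_1e^(-2t) + 2C_2e^(-5t), z(t) = -C_1e^(-2t) - C_2e^(-5t)

Coefficient matrix A = [[4, 18], [-3, -11]].
Characteristic polynomial det(A - λI) = λ^2 + 7λ + 10 = 0.
Eigenvalues λ = -2, -5.
For λ=-2: (A-λI) row 1 is [6, 18], so an eigenvector is (3, -1).
For λ=-5: (A-λI) row 1 is [9, 18], so an eigenvector is (2, -1).
General solution: C_1e^(-2t)(3,-1) + C_2e^(-5t)(2,-1).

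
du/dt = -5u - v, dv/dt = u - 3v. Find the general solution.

u(t) = -C_1e^(-4t) - C_2te^(-4t) + 3C_2e^(-4t), v(t) = C_1e^(-4t) + C_2te^(-4t) - 2C_2e^(-4t)

Coefficient matrix A = [[-5, -1], [1, -3]].
Characteristic polynomial det(A - λI) = λ^2 + 8λ + 16 = 0.
Single eigenvalue λ = -4 with algebraic multiplicity 2.
Eigenvector v = (-1,1); generalized eigenvector w with (A-λI)w=v is (3,-2).
General solution: e^(-4t)[C_1·v + C_2·(t·v + w)].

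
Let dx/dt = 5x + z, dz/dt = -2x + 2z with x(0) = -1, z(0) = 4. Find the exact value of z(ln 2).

16

A = [[5,1],[-2,2]]; eigenvalues λ = 4, 3.
Eigenvectors: (1,-1) for λ=4, (1,-2) for λ=3.
From the initial condition, c_1 = 2, c_2 = -3.
z(ln 2) = (2)(2^4)(-1) + (-3)(2^3)(-2) = 16.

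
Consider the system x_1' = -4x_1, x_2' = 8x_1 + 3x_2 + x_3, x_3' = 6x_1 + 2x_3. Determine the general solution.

Coefficient matrix A = [[-4, 0, 0], [8, 3, 1], [6, 0, 2]].
det(A - λI) = 0 gives eigenvalues λ = -4, 3, 2.
For λ=-4: eigenvector (1,-1,-1).
For λ=3: eigenvector (0,1,0).
For λ=2: eigenvector (0,-1,1).
General solution: K_1e^(-4t)(1,-1,-1) + K_2e^(3t)(0,1,0) + K_3e^(2t)(0,-1,1).

x_1(t) = K_1e^(-4t), x_2(t) = -K_1e^(-4t) + K_2e^(3t) - K_3e^(2t), x_3(t) = -K_1e^(-4t) + K_3e^(2t)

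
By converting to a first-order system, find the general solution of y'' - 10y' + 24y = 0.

y(t) = c_1e^(6t) + c_2e^(4t)

Let x_1 = y, x_2 = y'. Then x_1' = x_2 and x_2' = -24x_1 + 10x_2.
A = [[0,1],[-24,10]]; det(A-λI) = λ^2 - 10λ + 24.
Eigenvalues λ = 6, 4 with eigenvectors (1,6), (1,4).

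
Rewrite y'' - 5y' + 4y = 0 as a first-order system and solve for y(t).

Let x_1 = y, x_2 = y'. Then x_1' = x_2 and x_2' = -4x_1 + 5x_2.
A = [[0,1],[-4,5]]; det(A-λI) = λ^2 - 5λ + 4.
Eigenvalues λ = 1, 4 with eigenvectors (1,1), (1,4).

y(t) = c_1e^(t) + c_2e^(4t)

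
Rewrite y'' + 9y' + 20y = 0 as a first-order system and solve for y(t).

y(t) = K_1e^(-5t) + K_2e^(-4t)

Let x_1 = y, x_2 = y'. Then x_1' = x_2 and x_2' = -20x_1 - 9x_2.
A = [[0,1],[-20,-9]]; det(A-λI) = λ^2 + 9λ + 20.
Eigenvalues λ = -5, -4 with eigenvectors (1,-5), (1,-4).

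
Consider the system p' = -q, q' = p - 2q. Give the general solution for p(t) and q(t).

p(t) = -K_1e^(-t) - K_2te^(-t) - 3K_2e^(-t), q(t) = -K_1e^(-t) - K_2te^(-t) - 2K_2e^(-t)

Coefficient matrix A = [[0, -1], [1, -2]].
Characteristic polynomial det(A - λI) = λ^2 + 2λ + 1 = 0.
Single eigenvalue λ = -1 with algebraic multiplicity 2.
Eigenvector v = (-1,-1); generalized eigenvector w with (A-λI)w=v is (-3,-2).
General solution: e^(-t)[K_1·v + K_2·(t·v + w)].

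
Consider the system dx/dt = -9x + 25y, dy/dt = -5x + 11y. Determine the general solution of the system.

Coefficient matrix A = [[-9, 25], [-5, 11]].
Characteristic polynomial det(A - λI) = λ^2 - 2λ + 26 = 0.
Eigenvalues λ = 1 ± 5i (complex conjugate pair).
For λ=1+5i: an eigenvector is (-2,-1) - i(-1,0) = (-2 + i, -1).
A real fundamental pair from Re and Im of e^((1+5i)t)v: X_1 = e^(t)(cos(5t)·(-2,-1) + sin(5t)·(-1,0)), X_2 = e^(t)(sin(5t)·(-2,-1) - cos(5t)·(-1,0)).
General solution: K_1X_1 + K_2X_2.

x(t) = -K_1e^(t)sin(5t) - 2K_1e^(t)cos(5t) - 2K_2e^(t)sin(5t) + K_2e^(t)cos(5t), y(t) = -K_1e^(t)cos(5t) - K_2e^(t)sin(5t)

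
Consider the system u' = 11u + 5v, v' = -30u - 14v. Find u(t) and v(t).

Coefficient matrix A = [[11, 5], [-30, -14]].
Characteristic polynomial det(A - λI) = λ^2 + 3λ - 4 = 0.
Eigenvalues λ = -4, 1.
For λ=-4: (A-λI) row 1 is [15, 5], so an eigenvector is (-1, 3).
For λ=1: (A-λI) row 1 is [10, 5], so an eigenvector is (-1, 2).
General solution: c_1e^(-4t)(-1,3) + c_2e^(t)(-1,2).

u(t) = -c_1e^(-4t) - c_2e^(t), v(t) = 3c_1e^(-4t) + 2c_2e^(t)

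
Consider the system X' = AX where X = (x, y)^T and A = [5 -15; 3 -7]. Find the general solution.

x(t) = -2K_1e^(-t)sin(3t) - K_1e^(-t)cos(3t) - K_2e^(-t)sin(3t) + 2K_2e^(-t)cos(3t), y(t) = -K_1e^(-t)sin(3t) + K_2e^(-t)cos(3t)

Coefficient matrix A = [[5, -15], [3, -7]].
Characteristic polynomial det(A - λI) = λ^2 + 2λ + 10 = 0.
Eigenvalues λ = -1 ± 3i (complex conjugate pair).
For λ=-1+3i: an eigenvector is (-1,0) - i(-2,-1) = (-1 + 2i, 0 + i).
A real fundamental pair from Re and Im of e^((-1+3i)t)v: X_1 = e^(-t)(cos(3t)·(-1,0) + sin(3t)·(-2,-1)), X_2 = e^(-t)(sin(3t)·(-1,0) - cos(3t)·(-2,-1)).
General solution: K_1X_1 + K_2X_2.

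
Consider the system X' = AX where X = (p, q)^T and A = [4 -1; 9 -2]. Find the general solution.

Coefficient matrix A = [[4, -1], [9, -2]].
Characteristic polynomial det(A - λI) = λ^2 - 2λ + 1 = 0.
Single eigenvalue λ = 1 with algebraic multiplicity 2.
Eigenvector v = (1,3); generalized eigenvector w with (A-λI)w=v is (1,2).
General solution: e^(t)[c_1·v + c_2·(t·v + w)].

p(t) = c_1e^(t) + c_2te^(t) + c_2e^(t), q(t) = 3c_1e^(t) + 3c_2te^(t) + 2c_2e^(t)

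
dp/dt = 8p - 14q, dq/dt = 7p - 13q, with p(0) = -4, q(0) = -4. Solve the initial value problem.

p(t) = -4e^(-6t), q(t) = -4e^(-6t)

Coefficient matrix A = [[8, -14], [7, -13]].
Characteristic polynomial det(A - λI) = λ^2 + 5λ - 6 = 0.
Eigenvalues λ = -6, 1.
For λ=-6: (A-λI) row 1 is [14, -14], so an eigenvector is (1, 1).
For λ=1: (A-λI) row 1 is [7, -14], so an eigenvector is (2, 1).
General solution: c_1e^(-6t)(1,1) + c_2e^(t)(2,1).
Applying p(0)=-4, q(0)=-4 gives c_1=-4, c_2=0.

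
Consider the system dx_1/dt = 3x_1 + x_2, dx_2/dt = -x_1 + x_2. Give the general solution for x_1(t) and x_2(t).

Coefficient matrix A = [[3, 1], [-1, 1]].
Characteristic polynomial det(A - λI) = λ^2 - 4λ + 4 = 0.
Single eigenvalue λ = 2 with algebraic multiplicity 2.
Eigenvector v = (1,-1); generalized eigenvector w with (A-λI)w=v is (-2,3).
General solution: e^(2t)[C_1·v + C_2·(t·v + w)].

x_1(t) = C_1e^(2t) + C_2te^(2t) - 2C_2e^(2t), x_2(t) = -C_1e^(2t) - C_2te^(2t) + 3C_2e^(2t)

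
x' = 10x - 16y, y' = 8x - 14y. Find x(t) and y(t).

x(t) = C_1e^(-6t) + 2C_2e^(2t), y(t) = C_1e^(-6t) + C_2e^(2t)

Coefficient matrix A = [[10, -16], [8, -14]].
Characteristic polynomial det(A - λI) = λ^2 + 4λ - 12 = 0.
Eigenvalues λ = -6, 2.
For λ=-6: (A-λI) row 1 is [16, -16], so an eigenvector is (1, 1).
For λ=2: (A-λI) row 1 is [8, -16], so an eigenvector is (2, 1).
General solution: C_1e^(-6t)(1,1) + C_2e^(2t)(2,1).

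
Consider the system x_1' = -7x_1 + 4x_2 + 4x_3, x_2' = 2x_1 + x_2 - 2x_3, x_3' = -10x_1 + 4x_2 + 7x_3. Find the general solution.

x_1(t) = C_2e^(t) + C_3e^(-3t), x_2(t) = -C_1e^(3t) + C_2e^(t), x_3(t) = C_1e^(3t) + C_2e^(t) + C_3e^(-3t)

Coefficient matrix A = [[-7, 4, 4], [2, 1, -2], [-10, 4, 7]].
det(A - λI) = 0 gives eigenvalues λ = 3, 1, -3.
For λ=3: eigenvector (0,-1,1).
For λ=1: eigenvector (1,1,1).
For λ=-3: eigenvector (1,0,1).
General solution: C_1e^(3t)(0,-1,1) + C_2e^(t)(1,1,1) + C_3e^(-3t)(1,0,1).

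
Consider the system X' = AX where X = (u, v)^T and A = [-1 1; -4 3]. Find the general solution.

u(t) = -C_1e^(t) - C_2te^(t) + C_2e^(t), v(t) = -2C_1e^(t) - 2C_2te^(t) + C_2e^(t)

Coefficient matrix A = [[-1, 1], [-4, 3]].
Characteristic polynomial det(A - λI) = λ^2 - 2λ + 1 = 0.
Single eigenvalue λ = 1 with algebraic multiplicity 2.
Eigenvector v = (-1,-2); generalized eigenvector w with (A-λI)w=v is (1,1).
General solution: e^(t)[C_1·v + C_2·(t·v + w)].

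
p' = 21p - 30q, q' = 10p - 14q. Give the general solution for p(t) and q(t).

p(t) = 3C_1e^(t) - 2C_2e^(6t), q(t) = 2C_1e^(t) - C_2e^(6t)

Coefficient matrix A = [[21, -30], [10, -14]].
Characteristic polynomial det(A - λI) = λ^2 - 7λ + 6 = 0.
Eigenvalues λ = 1, 6.
For λ=1: (A-λI) row 1 is [20, -30], so an eigenvector is (3, 2).
For λ=6: (A-λI) row 1 is [15, -30], so an eigenvector is (-2, -1).
General solution: C_1e^(t)(3,2) + C_2e^(6t)(-2,-1).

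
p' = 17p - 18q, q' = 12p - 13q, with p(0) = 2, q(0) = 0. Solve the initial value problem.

p(t) = 6e^(5t) - 4e^(-t), q(t) = 4e^(5t) - 4e^(-t)

Coefficient matrix A = [[17, -18], [12, -13]].
Characteristic polynomial det(A - λI) = λ^2 - 4λ - 5 = 0.
Eigenvalues λ = -1, 5.
For λ=-1: (A-λI) row 1 is [18, -18], so an eigenvector is (-1, -1).
For λ=5: (A-λI) row 1 is [12, -18], so an eigenvector is (-3, -2).
General solution: K_1e^(-t)(-1,-1) + K_2e^(5t)(-3,-2).
Applying p(0)=2, q(0)=0 gives K_1=4, K_2=-2.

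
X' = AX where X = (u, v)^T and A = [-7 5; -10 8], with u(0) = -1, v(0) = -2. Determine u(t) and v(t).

u(t) = -e^(3t), v(t) = -2e^(3t)

Coefficient matrix A = [[-7, 5], [-10, 8]].
Characteristic polynomial det(A - λI) = λ^2 - λ - 6 = 0.
Eigenvalues λ = 3, -2.
For λ=3: (A-λI) row 1 is [-10, 5], so an eigenvector is (-1, -2).
For λ=-2: (A-λI) row 1 is [-5, 5], so an eigenvector is (1, 1).
General solution: C_1e^(3t)(-1,-2) + C_2e^(-2t)(1,1).
Applying u(0)=-1, v(0)=-2 gives C_1=1, C_2=0.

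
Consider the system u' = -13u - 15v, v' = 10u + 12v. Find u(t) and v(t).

Coefficient matrix A = [[-13, -15], [10, 12]].
Characteristic polynomial det(A - λI) = λ^2 + λ - 6 = 0.
Eigenvalues λ = 2, -3.
For λ=2: (A-λI) row 1 is [-15, -15], so an eigenvector is (-1, 1).
For λ=-3: (A-λI) row 1 is [-10, -15], so an eigenvector is (3, -2).
General solution: c_1e^(2t)(-1,1) + c_2e^(-3t)(3,-2).

u(t) = -c_1e^(2t) + 3c_2e^(-3t), v(t) = c_1e^(2t) - 2c_2e^(-3t)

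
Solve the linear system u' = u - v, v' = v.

u(t) = c_1e^(t) + c_2te^(t) - c_2e^(t), v(t) = -c_2e^(t)

Coefficient matrix A = [[1, -1], [0, 1]].
Characteristic polynomial det(A - λI) = λ^2 - 2λ + 1 = 0.
Single eigenvalue λ = 1 with algebraic multiplicity 2.
Eigenvector v = (1,0); generalized eigenvector w with (A-λI)w=v is (-1,-1).
General solution: e^(t)[c_1·v + c_2·(t·v + w)].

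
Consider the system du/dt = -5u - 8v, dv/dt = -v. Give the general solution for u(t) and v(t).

Coefficient matrix A = [[-5, -8], [0, -1]].
Characteristic polynomial det(A - λI) = λ^2 + 6λ + 5 = 0.
Eigenvalues λ = -5, -1.
For λ=-5: (A-λI) row 1 is [0, -8], so an eigenvector is (-1, 0).
For λ=-1: (A-λI) row 1 is [-4, -8], so an eigenvector is (-2, 1).
General solution: K_1e^(-5t)(-1,0) + K_2e^(-t)(-2,1).

u(t) = -K_1e^(-5t) - 2K_2e^(-t), v(t) = K_2e^(-t)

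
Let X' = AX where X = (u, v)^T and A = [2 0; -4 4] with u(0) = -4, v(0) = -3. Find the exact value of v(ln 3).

333

A = [[2,0],[-4,4]]; eigenvalues λ = 2, 4.
Eigenvectors: (-1,-2) for λ=2, (0,-1) for λ=4.
From the initial condition, c_1 = 4, c_2 = -5.
v(ln 3) = (4)(3^2)(-2) + (-5)(3^4)(-1) = 333.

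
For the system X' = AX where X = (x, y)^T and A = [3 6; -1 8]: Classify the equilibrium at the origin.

A = [[3,6],[-1,8]]; det(A-λI) = λ^2 - 11λ + 30.
λ = 6, 5: both positive.

unstable node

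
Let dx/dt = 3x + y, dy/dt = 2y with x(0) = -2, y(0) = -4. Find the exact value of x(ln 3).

-126

A = [[3,1],[0,2]]; eigenvalues λ = 3, 2.
Eigenvectors: (-1,0) for λ=3, (-1,1) for λ=2.
From the initial condition, c_1 = 6, c_2 = -4.
x(ln 3) = (6)(3^3)(-1) + (-4)(3^2)(-1) = -126.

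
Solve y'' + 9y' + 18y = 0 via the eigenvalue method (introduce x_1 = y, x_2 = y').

y(t) = K_1e^(-6t) + K_2e^(-3t)

Let x_1 = y, x_2 = y'. Then x_1' = x_2 and x_2' = -18x_1 - 9x_2.
A = [[0,1],[-18,-9]]; det(A-λI) = λ^2 + 9λ + 18.
Eigenvalues λ = -6, -3 with eigenvectors (1,-6), (1,-3).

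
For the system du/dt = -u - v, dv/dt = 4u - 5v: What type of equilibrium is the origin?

A = [[-1,-1],[4,-5]]; det(A-λI) = λ^2 + 6λ + 9.
repeated λ = -3 with a single eigenvector.

stable improper node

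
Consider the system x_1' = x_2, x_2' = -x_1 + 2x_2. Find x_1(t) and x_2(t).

Coefficient matrix A = [[0, 1], [-1, 2]].
Characteristic polynomial det(A - λI) = λ^2 - 2λ + 1 = 0.
Single eigenvalue λ = 1 with algebraic multiplicity 2.
Eigenvector v = (-1,-1); generalized eigenvector w with (A-λI)w=v is (2,1).
General solution: e^(t)[C_1·v + C_2·(t·v + w)].

x_1(t) = -C_1e^(t) - C_2te^(t) + 2C_2e^(t), x_2(t) = -C_1e^(t) - C_2te^(t) + C_2e^(t)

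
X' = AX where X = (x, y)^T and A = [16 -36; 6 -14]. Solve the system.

Coefficient matrix A = [[16, -36], [6, -14]].
Characteristic polynomial det(A - λI) = λ^2 - 2λ - 8 = 0.
Eigenvalues λ = 4, -2.
For λ=4: (A-λI) row 1 is [12, -36], so an eigenvector is (-3, -1).
For λ=-2: (A-λI) row 1 is [18, -36], so an eigenvector is (2, 1).
General solution: K_1e^(4t)(-3,-1) + K_2e^(-2t)(2,1).

x(t) = -3K_1e^(4t) + 2K_2e^(-2t), y(t) = -K_1e^(4t) + K_2e^(-2t)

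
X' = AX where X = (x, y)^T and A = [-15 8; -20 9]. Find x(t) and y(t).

x(t) = c_1e^(-3t)sin(4t) + c_1e^(-3t)cos(4t) + c_2e^(-3t)sin(4t) - c_2e^(-3t)cos(4t), y(t) = c_1e^(-3t)sin(4t) + 2c_1e^(-3t)cos(4t) + 2c_2e^(-3t)sin(4t) - c_2e^(-3t)cos(4t)

Coefficient matrix A = [[-15, 8], [-20, 9]].
Characteristic polynomial det(A - λI) = λ^2 + 6λ + 25 = 0.
Eigenvalues λ = -3 ± 4i (complex conjugate pair).
For λ=-3+4i: an eigenvector is (1,2) - i(1,1) = (1 - i, 2 - i).
A real fundamental pair from Re and Im of e^((-3+4i)t)v: X_1 = e^(-3t)(cos(4t)·(1,2) + sin(4t)·(1,1)), X_2 = e^(-3t)(sin(4t)·(1,2) - cos(4t)·(1,1)).
General solution: c_1X_1 + c_2X_2.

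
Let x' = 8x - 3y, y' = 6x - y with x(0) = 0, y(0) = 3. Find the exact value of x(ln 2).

-84

A = [[8,-3],[6,-1]]; eigenvalues λ = 5, 2.
Eigenvectors: (1,1) for λ=5, (-1,-2) for λ=2.
From the initial condition, c_1 = -3, c_2 = -3.
x(ln 2) = (-3)(2^5)(1) + (-3)(2^2)(-1) = -84.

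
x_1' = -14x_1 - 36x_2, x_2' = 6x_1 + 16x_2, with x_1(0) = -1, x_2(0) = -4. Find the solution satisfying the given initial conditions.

x_1(t) = 26e^(4t) - 27e^(-2t), x_2(t) = -13e^(4t) + 9e^(-2t)

Coefficient matrix A = [[-14, -36], [6, 16]].
Characteristic polynomial det(A - λI) = λ^2 - 2λ - 8 = 0.
Eigenvalues λ = -2, 4.
For λ=-2: (A-λI) row 1 is [-12, -36], so an eigenvector is (3, -1).
For λ=4: (A-λI) row 1 is [-18, -36], so an eigenvector is (2, -1).
General solution: c_1e^(-2t)(3,-1) + c_2e^(4t)(2,-1).
Applying x_1(0)=-1, x_2(0)=-4 gives c_1=-9, c_2=13.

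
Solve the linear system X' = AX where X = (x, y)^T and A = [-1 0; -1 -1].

Coefficient matrix A = [[-1, 0], [-1, -1]].
Characteristic polynomial det(A - λI) = λ^2 + 2λ + 1 = 0.
Single eigenvalue λ = -1 with algebraic multiplicity 2.
Eigenvector v = (0,-1); generalized eigenvector w with (A-λI)w=v is (1,2).
General solution: e^(-t)[c_1·v + c_2·(t·v + w)].

x(t) = c_2e^(-t), y(t) = -c_1e^(-t) - c_2te^(-t) + 2c_2e^(-t)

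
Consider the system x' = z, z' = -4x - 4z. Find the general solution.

x(t) = -K_1e^(-2t) - K_2te^(-2t) - 2K_2e^(-2t), z(t) = 2K_1e^(-2t) + 2K_2te^(-2t) + 3K_2e^(-2t)

Coefficient matrix A = [[0, 1], [-4, -4]].
Characteristic polynomial det(A - λI) = λ^2 + 4λ + 4 = 0.
Single eigenvalue λ = -2 with algebraic multiplicity 2.
Eigenvector v = (-1,2); generalized eigenvector w with (A-λI)w=v is (-2,3).
General solution: e^(-2t)[K_1·v + K_2·(t·v + w)].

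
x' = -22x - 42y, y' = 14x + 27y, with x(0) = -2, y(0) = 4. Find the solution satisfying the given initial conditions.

Coefficient matrix A = [[-22, -42], [14, 27]].
Characteristic polynomial det(A - λI) = λ^2 - 5λ - 6 = 0.
Eigenvalues λ = 6, -1.
For λ=6: (A-λI) row 1 is [-28, -42], so an eigenvector is (-3, 2).
For λ=-1: (A-λI) row 1 is [-21, -42], so an eigenvector is (2, -1).
General solution: C_1e^(6t)(-3,2) + C_2e^(-t)(2,-1).
Applying x(0)=-2, y(0)=4 gives C_1=6, C_2=8.

x(t) = -18e^(6t) + 16e^(-t), y(t) = 12e^(6t) - 8e^(-t)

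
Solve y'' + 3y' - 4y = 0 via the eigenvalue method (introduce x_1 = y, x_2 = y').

y(t) = C_1e^(t) + C_2e^(-4t)

Let x_1 = y, x_2 = y'. Then x_1' = x_2 and x_2' = 4x_1 - 3x_2.
A = [[0,1],[4,-3]]; det(A-λI) = λ^2 + 3λ - 4.
Eigenvalues λ = 1, -4 with eigenvectors (1,1), (1,-4).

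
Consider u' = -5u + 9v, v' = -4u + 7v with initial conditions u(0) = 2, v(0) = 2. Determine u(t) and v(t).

u(t) = 6te^(t) + 2e^(t), v(t) = 4te^(t) + 2e^(t)

Coefficient matrix A = [[-5, 9], [-4, 7]].
Characteristic polynomial det(A - λI) = λ^2 - 2λ + 1 = 0.
Single eigenvalue λ = 1 with algebraic multiplicity 2.
Eigenvector v = (-3,-2); generalized eigenvector w with (A-λI)w=v is (2,1).
General solution: e^(t)[c_1·v + c_2·(t·v + w)].
Applying u(0)=2, v(0)=2 gives c_1=-2, c_2=-2.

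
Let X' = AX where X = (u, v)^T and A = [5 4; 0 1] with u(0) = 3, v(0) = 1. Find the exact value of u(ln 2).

126

A = [[5,4],[0,1]]; eigenvalues λ = 5, 1.
Eigenvectors: (-1,0) for λ=5, (1,-1) for λ=1.
From the initial condition, c_1 = -4, c_2 = -1.
u(ln 2) = (-4)(2^5)(-1) + (-1)(2^1)(1) = 126.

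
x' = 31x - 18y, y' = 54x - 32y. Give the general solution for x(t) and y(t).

x(t) = -c_1e^(-5t) + 2c_2e^(4t), y(t) = -2c_1e^(-5t) + 3c_2e^(4t)

Coefficient matrix A = [[31, -18], [54, -32]].
Characteristic polynomial det(A - λI) = λ^2 + λ - 20 = 0.
Eigenvalues λ = -5, 4.
For λ=-5: (A-λI) row 1 is [36, -18], so an eigenvector is (-1, -2).
For λ=4: (A-λI) row 1 is [27, -18], so an eigenvector is (2, 3).
General solution: c_1e^(-5t)(-1,-2) + c_2e^(4t)(2,3).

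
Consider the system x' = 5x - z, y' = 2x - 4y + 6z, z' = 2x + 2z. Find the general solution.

x(t) = -K_1e^(3t) + K_3e^(4t), y(t) = -2K_1e^(3t) + K_2e^(-4t) + K_3e^(4t), z(t) = -2K_1e^(3t) + K_3e^(4t)

Coefficient matrix A = [[5, 0, -1], [2, -4, 6], [2, 0, 2]].
det(A - λI) = 0 gives eigenvalues λ = 3, -4, 4.
For λ=3: eigenvector (-1,-2,-2).
For λ=-4: eigenvector (0,1,0).
For λ=4: eigenvector (1,1,1).
General solution: K_1e^(3t)(-1,-2,-2) + K_2e^(-4t)(0,1,0) + K_3e^(4t)(1,1,1).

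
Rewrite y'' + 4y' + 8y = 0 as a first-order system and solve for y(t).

y(t) = C_1e^(-2t)cos(2t) + C_2e^(-2t)sin(2t)

Let x_1 = y, x_2 = y'. Then x_1' = x_2 and x_2' = -8x_1 - 4x_2.
A = [[0,1],[-8,-4]]; det(A-λI) = λ^2 + 4λ + 8.
Eigenvalues λ = -2 ± 2i.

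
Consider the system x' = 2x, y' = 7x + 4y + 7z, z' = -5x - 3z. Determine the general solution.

x(t) = K_1e^(2t), y(t) = K_2e^(4t) - K_3e^(-3t), z(t) = -K_1e^(2t) + K_3e^(-3t)

Coefficient matrix A = [[2, 0, 0], [7, 4, 7], [-5, 0, -3]].
det(A - λI) = 0 gives eigenvalues λ = 2, 4, -3.
For λ=2: eigenvector (1,0,-1).
For λ=4: eigenvector (0,1,0).
For λ=-3: eigenvector (0,-1,1).
General solution: K_1e^(2t)(1,0,-1) + K_2e^(4t)(0,1,0) + K_3e^(-3t)(0,-1,1).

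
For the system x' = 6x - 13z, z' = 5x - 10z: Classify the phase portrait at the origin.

stable spiral

A = [[6,-13],[5,-10]]; det(A-λI) = λ^2 + 4λ + 5.
λ = -2 ± i: negative real part.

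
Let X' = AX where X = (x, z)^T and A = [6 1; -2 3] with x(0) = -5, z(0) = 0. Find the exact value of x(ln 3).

-2025

A = [[6,1],[-2,3]]; eigenvalues λ = 5, 4.
Eigenvectors: (1,-1) for λ=5, (-1,2) for λ=4.
From the initial condition, c_1 = -10, c_2 = -5.
x(ln 3) = (-10)(3^5)(1) + (-5)(3^4)(-1) = -2025.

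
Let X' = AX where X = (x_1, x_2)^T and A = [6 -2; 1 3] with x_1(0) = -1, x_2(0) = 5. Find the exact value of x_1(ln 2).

-208

A = [[6,-2],[1,3]]; eigenvalues λ = 5, 4.
Eigenvectors: (-2,-1) for λ=5, (1,1) for λ=4.
From the initial condition, c_1 = 6, c_2 = 11.
x_1(ln 2) = (6)(2^5)(-2) + (11)(2^4)(1) = -208.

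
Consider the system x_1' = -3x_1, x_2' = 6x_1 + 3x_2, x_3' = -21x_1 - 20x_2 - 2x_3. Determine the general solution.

Coefficient matrix A = [[-3, 0, 0], [6, 3, 0], [-21, -20, -2]].
det(A - λI) = 0 gives eigenvalues λ = -3, 3, -2.
For λ=-3: eigenvector (1,-1,1).
For λ=3: eigenvector (0,1,-4).
For λ=-2: eigenvector (0,0,1).
General solution: C_1e^(-3t)(1,-1,1) + C_2e^(3t)(0,1,-4) + C_3e^(-2t)(0,0,1).

x_1(t) = C_1e^(-3t), x_2(t) = -C_1e^(-3t) + C_2e^(3t), x_3(t) = C_1e^(-3t) - 4C_2e^(3t) + C_3e^(-2t)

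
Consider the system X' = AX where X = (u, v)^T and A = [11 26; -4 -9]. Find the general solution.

Coefficient matrix A = [[11, 26], [-4, -9]].
Characteristic polynomial det(A - λI) = λ^2 - 2λ + 5 = 0.
Eigenvalues λ = 1 ± 2i (complex conjugate pair).
For λ=1+2i: an eigenvector is (-3,1) - i(-2,1) = (-3 + 2i, 1 - i).
A real fundamental pair from Re and Im of e^((1+2i)t)v: X_1 = e^(t)(cos(2t)·(-3,1) + sin(2t)·(-2,1)), X_2 = e^(t)(sin(2t)·(-3,1) - cos(2t)·(-2,1)).
General solution: c_1X_1 + c_2X_2.

u(t) = -2c_1e^(t)sin(2t) - 3c_1e^(t)cos(2t) - 3c_2e^(t)sin(2t) + 2c_2e^(t)cos(2t), v(t) = c_1e^(t)sin(2t) + c_1e^(t)cos(2t) + c_2e^(t)sin(2t) - c_2e^(t)cos(2t)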